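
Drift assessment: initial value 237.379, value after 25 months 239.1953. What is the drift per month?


rate = (v2 - v1) / months
= (239.1953 - 237.379) / 25
= 1.8163 / 25
= 0.0727

0.0727


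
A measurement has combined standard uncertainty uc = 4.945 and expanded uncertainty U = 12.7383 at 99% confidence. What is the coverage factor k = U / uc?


k = U / uc
k = 12.7383 / 4.945
k = 2.576

2.576


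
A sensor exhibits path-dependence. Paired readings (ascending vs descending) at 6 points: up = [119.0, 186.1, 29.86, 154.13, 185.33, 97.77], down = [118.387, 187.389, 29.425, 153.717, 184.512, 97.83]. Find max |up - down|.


|119.0 - 118.387| = 0.6130
|186.1 - 187.389| = 1.2890
|29.86 - 29.425| = 0.4350
|154.13 - 153.717| = 0.4130
|185.33 - 184.512| = 0.8180
|97.77 - 97.83| = 0.0600
hysteresis = max(diffs) = 1.2890

1.2890


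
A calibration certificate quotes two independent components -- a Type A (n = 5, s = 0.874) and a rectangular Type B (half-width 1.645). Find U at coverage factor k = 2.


u_A = s / sqrt(n) = 0.874 / sqrt(5) = 0.39086468
u_B = half_width / sqrt(3) = 1.645 / sqrt(3) = 0.94974119
uc = sqrt(u_A^2 + u_B^2) = sqrt(0.39086468^2 + 0.94974119^2) = 1.0270265
U = k * uc = 2 * 1.0270265
U = 2.0541

2.0541


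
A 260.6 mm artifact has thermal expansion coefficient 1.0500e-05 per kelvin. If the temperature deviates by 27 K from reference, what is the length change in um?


dL = L * alpha * dT
= 260.6 * 1.0500e-05 * 27
= 0.0738801 mm
dL_um = 0.0738801 * 1000 = 73.8801 um

73.8801


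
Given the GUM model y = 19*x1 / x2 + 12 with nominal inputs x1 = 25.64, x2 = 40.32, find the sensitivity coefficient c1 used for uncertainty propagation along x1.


y = 19*x1 / x2 + 12
dy/dx1 = 19/x2
Evaluate at x2 = 40.32: c1 = 19 / 40.32
c1 = 0.4712

0.4712


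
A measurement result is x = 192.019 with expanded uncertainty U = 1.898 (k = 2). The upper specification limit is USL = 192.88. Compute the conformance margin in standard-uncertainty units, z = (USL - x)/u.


u = U / k = 1.898 / 2 = 0.949
margin = |USL - x| = |192.88 - 192.019| = 0.861
z = margin / u = 0.861 / 0.949
z = 0.9073

0.9073


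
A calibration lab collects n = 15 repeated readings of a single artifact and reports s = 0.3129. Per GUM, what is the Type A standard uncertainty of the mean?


u_A = s / sqrt(n)
u_A = 0.3129 / sqrt(15)
u_A = 0.3129 / 3.8729833
u_A = 0.0808

0.0808


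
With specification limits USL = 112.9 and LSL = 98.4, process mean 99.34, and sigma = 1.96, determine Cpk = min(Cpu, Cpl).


Cpu = (USL - mean) / (3*sigma) = (112.9 - 99.34) / (3*1.96) = 2.3061
Cpl = (mean - LSL) / (3*sigma) = (99.34 - 98.4) / (3*1.96) = 0.1599
Cpk = min(Cpu, Cpl) = 0.1599

0.1599


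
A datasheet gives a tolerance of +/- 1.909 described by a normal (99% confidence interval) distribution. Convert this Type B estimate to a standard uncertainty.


u_B = half_width / 2.576
u_B = 1.909 / 2.576
u_B = 0.7411

0.7411


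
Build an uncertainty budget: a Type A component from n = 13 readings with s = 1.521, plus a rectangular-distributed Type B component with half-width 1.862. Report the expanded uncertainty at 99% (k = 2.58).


u_A = s / sqrt(n) = 1.521 / sqrt(13) = 0.4218495
u_B = half_width / sqrt(3) = 1.862 / sqrt(3) = 1.0750262
uc = sqrt(u_A^2 + u_B^2) = sqrt(0.4218495^2 + 1.0750262^2) = 1.1548326
U = k * uc = 2.58 * 1.1548326
U = 2.9795

2.9795


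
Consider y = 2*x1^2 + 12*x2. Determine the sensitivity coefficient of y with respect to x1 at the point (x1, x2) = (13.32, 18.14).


y = 2*x1^2 + 12*x2
dy/dx1 = 2*2*x1
Evaluate at x1 = 13.32: c1 = 4 * 13.32
c1 = 53.2800

53.2800


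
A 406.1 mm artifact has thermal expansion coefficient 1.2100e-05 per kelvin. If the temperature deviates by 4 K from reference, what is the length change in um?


dL = L * alpha * dT
= 406.1 * 1.2100e-05 * 4
= 0.0196552 mm
dL_um = 0.0196552 * 1000 = 19.6552 um

19.6552


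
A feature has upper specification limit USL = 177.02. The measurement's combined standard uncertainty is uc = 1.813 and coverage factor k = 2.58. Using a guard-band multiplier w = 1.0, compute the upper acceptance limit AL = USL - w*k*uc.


U = k * uc = 2.58 * 1.813 = 4.67754
guard band g = w * U = 1.0 * 4.67754 = 4.67754
AL = USL - g = 177.02 - 4.67754
AL = 172.3425

172.3425


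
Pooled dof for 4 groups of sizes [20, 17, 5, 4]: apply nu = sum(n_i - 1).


nu = sum_i (n_i - 1)
nu = ((20 - 1) + (17 - 1) + (5 - 1) + (4 - 1))
nu = 19 + 16 + 4 + 3
nu = 42

42


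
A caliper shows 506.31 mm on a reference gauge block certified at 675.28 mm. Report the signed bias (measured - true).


Systematic error = measured - true
= 506.31 - 675.28
= -168.9700

-168.9700


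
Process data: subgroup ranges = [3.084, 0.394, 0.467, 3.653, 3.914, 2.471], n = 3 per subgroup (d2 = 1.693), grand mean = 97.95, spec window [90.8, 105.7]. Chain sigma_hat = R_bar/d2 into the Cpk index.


R_bar = (3.084 + 0.394 + 0.467 + 3.653 + 3.914 + 2.471) / 6 = 2.3305
sigma = R_bar / d2 = 2.3305 / 1.693 = 1.3765505
Cp = (USL - LSL)/(6*sigma) = (105.7 - 90.8)/(6*1.3765505) = 1.8040
Cpu = (105.7 - 97.95)/(3*1.3765505) = 1.8767
Cpl = (97.95 - 90.8)/(3*1.3765505) = 1.7314
Cpk = min(Cpu, Cpl) = 1.7314

1.7314


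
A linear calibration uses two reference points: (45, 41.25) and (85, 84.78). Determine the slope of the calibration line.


slope = (y2 - y1) / (x2 - x1)
= (84.78 - 41.25) / (85 - 45)
= 43.5300 / 40
= 1.0882

1.0882


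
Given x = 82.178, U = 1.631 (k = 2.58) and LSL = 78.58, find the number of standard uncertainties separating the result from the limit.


u = U / k = 1.631 / 2.58 = 0.63217054
margin = |LSL - x| = |78.58 - 82.178| = 3.598
z = margin / u = 3.598 / 0.63217054
z = 5.6915

5.6915


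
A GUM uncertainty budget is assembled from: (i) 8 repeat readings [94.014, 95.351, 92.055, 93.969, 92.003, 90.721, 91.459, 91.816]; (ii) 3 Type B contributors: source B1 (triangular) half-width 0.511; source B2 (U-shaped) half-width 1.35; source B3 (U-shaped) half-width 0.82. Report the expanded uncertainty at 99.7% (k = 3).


mean = (94.014 + 95.351 + 92.055 + 93.969 + 92.003 + 90.721 + 91.459 + 91.816) / 8 = 92.6735
s = sqrt(sum((x - mean)^2)/(n-1)) = 1.5810915
u_A = s / sqrt(n) = 1.5810915 / sqrt(8) = 0.55900026
u_B1 = 0.511 / sqrt(6) = 0.20861488
u_B2 = 1.35 / sqrt(2) = 0.95459415
u_B3 = 0.82 / sqrt(2) = 0.57982756
uc = sqrt(0.55900026^2 + 0.20861488^2 + 0.95459415^2 + 0.57982756^2) = 1.2662746
U = k * uc = 3 * 1.2662746
U = 3.7988

3.7988


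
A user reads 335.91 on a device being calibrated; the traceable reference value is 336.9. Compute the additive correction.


Correction = standard - reading
= 336.9 - 335.91
= 0.9900

0.9900


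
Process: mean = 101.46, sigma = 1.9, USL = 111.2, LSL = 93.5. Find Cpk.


Cpu = (USL - mean) / (3*sigma) = (111.2 - 101.46) / (3*1.9) = 1.7088
Cpl = (mean - LSL) / (3*sigma) = (101.46 - 93.5) / (3*1.9) = 1.3965
Cpk = min(Cpu, Cpl) = 1.3965

1.3965


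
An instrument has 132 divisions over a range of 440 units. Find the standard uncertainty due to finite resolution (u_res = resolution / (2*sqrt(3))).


resolution = range / divisions
resolution = 440 / 132 = 3.3333333
u_res = resolution / (2*sqrt(3))
u_res = 3.3333333 / 3.4641016
u_res = 0.9623

0.9623


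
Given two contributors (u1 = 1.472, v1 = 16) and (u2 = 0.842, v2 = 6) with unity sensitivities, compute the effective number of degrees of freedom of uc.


uc = sqrt(u1^2 + u2^2) = sqrt(1.472^2 + 0.842^2) = 1.6958031
v_eff = uc^4 / (u1^4/v1 + u2^4/v2)
= 1.6958031^4 / (1.472^4/16 + 0.842^4/6)
= 8.2699274 / 0.37720622
v_eff = 21.9242

21.9242


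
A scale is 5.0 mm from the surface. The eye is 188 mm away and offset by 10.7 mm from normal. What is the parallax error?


error = h * offset / d
= 5.0 * 10.7 / 188
= 0.2846

0.2846


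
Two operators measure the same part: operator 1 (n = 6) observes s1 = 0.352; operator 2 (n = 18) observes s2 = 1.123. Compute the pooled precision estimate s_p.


s_p = sqrt(((n1-1)*s1^2 + (n2-1)*s2^2) / (n1+n2-2))
numerator = (6-1)*0.352^2 + (18-1)*1.123^2 = 0.61952 + 21.439193 = 22.058713
denominator = 6 + 18 - 2 = 22
s_p^2 = 22.058713 / 22 = 1.0026688
s_p = sqrt(1.0026688) = 1.0013

1.0013


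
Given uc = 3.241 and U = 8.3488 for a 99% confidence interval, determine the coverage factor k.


k = U / uc
k = 8.3488 / 3.241
k = 2.576

2.576


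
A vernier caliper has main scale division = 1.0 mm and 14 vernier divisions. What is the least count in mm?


LC = MSD / n_div
= 1.0 / 14
= 0.0714

0.0714


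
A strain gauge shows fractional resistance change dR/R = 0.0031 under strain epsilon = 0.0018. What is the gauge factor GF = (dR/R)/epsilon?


GF = (dR/R) / epsilon
= 0.0031 / 0.0018
= 1.7222

1.7222


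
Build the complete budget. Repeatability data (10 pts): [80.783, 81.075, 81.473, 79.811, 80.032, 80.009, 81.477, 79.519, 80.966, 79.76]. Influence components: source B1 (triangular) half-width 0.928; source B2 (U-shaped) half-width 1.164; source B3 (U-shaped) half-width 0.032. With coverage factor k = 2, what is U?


mean = (80.783 + 81.075 + 81.473 + 79.811 + 80.032 + 80.009 + 81.477 + 79.519 + 80.966 + 79.76) / 10 = 80.4905
s = sqrt(sum((x - mean)^2)/(n-1)) = 0.74334174
u_A = s / sqrt(n) = 0.74334174 / sqrt(10) = 0.2350653
u_B1 = 0.928 / sqrt(6) = 0.37885441
u_B2 = 1.164 / sqrt(2) = 0.82307229
u_B3 = 0.032 / sqrt(2) = 0.022627417
uc = sqrt(0.2350653^2 + 0.37885441^2 + 0.82307229^2 + 0.022627417^2) = 0.93634735
U = k * uc = 2 * 0.93634735
U = 1.8727

1.8727


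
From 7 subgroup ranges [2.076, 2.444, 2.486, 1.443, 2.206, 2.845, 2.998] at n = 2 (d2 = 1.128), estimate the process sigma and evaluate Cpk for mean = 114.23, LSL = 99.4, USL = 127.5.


R_bar = (2.076 + 2.444 + 2.486 + 1.443 + 2.206 + 2.845 + 2.998) / 7 = 2.3568571
sigma = R_bar / d2 = 2.3568571 / 1.128 = 2.0894123
Cp = (USL - LSL)/(6*sigma) = (127.5 - 99.4)/(6*2.0894123) = 2.2415
Cpu = (127.5 - 114.23)/(3*2.0894123) = 2.1170
Cpl = (114.23 - 99.4)/(3*2.0894123) = 2.3659
Cpk = min(Cpu, Cpl) = 2.1170

2.1170


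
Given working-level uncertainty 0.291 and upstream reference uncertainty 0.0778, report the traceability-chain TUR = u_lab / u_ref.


TUR = u_lab / u_ref
= 0.291 / 0.0778
= 3.7404

3.7404


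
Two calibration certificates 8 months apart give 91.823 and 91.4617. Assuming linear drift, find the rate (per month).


rate = (v2 - v1) / months
= (91.4617 - 91.823) / 8
= -0.3613 / 8
= -0.0452

-0.0452


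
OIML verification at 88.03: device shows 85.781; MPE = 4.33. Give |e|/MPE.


e = indication - reference = 85.781 - 88.03 = -2.2490
|e| = 2.2490
ratio = |e| / MPE = 2.2490 / 4.33
ratio = 0.5194

0.5194


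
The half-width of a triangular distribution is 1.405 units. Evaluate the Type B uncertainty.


u_B = half_width / sqrt(6)
u_B = 1.405 / 2.4494897
u_B = 0.5736

0.5736


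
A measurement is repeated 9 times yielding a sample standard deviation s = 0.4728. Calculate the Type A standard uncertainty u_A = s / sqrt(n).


u_A = s / sqrt(n)
u_A = 0.4728 / sqrt(9)
u_A = 0.4728 / 3
u_A = 0.1576

0.1576


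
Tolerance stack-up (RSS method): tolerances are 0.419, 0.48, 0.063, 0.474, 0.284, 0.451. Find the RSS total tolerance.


RSS = sqrt(0.419^2 + 0.48^2 + 0.063^2 + 0.474^2 + 0.284^2 + 0.451^2)
= sqrt(0.918663)
= 0.9585

0.9585


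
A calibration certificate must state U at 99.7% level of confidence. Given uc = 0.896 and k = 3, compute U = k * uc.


U = k * uc
U = 3 * 0.896
U = 2.6880

2.6880


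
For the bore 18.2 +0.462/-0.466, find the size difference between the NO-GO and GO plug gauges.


GO = nominal - lower_tol (smallest hole = maximum material condition)
GO = 18.2 - 0.466 = 17.734
NO-GO = nominal + upper_tol (largest hole = least material condition)
NO-GO = 18.2 + 0.462 = 18.662
spread = NO-GO - GO = 18.662 - 17.734 = 0.9280

0.9280


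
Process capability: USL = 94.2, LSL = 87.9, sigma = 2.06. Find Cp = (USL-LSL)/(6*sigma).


Cp = (USL - LSL) / (6 * sigma)
= (94.2 - 87.9) / (6 * 2.06)
= 6.3000 / 12.3600
= 0.5097

0.5097


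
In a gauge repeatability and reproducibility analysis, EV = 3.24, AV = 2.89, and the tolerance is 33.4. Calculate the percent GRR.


GRR = sqrt(EV^2 + AV^2) = sqrt(3.24^2 + 2.89^2) = 4.3416241
%GRR = GRR / tol * 100 = 4.3416241 / 33.4 * 100
%GRR = 12.9989

12.9989


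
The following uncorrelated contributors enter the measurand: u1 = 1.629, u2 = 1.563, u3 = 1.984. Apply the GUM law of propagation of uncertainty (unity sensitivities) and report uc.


uc = sqrt(1.629^2 + 1.563^2 + 1.984^2)
uc = sqrt(9.032866)
uc = 3.0055

3.0055


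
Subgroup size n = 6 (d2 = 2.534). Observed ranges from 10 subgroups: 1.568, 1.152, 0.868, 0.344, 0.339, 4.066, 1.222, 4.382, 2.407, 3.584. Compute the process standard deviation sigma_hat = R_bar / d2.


R_bar = (1.568 + 1.152 + 0.868 + 0.344 + 0.339 + 4.066 + 1.222 + 4.382 + 2.407 + 3.584) / 10
R_bar = 19.932 / 10 = 1.9932
sigma_hat = R_bar / d2 = 1.9932 / 2.534 = 0.7866

0.7866


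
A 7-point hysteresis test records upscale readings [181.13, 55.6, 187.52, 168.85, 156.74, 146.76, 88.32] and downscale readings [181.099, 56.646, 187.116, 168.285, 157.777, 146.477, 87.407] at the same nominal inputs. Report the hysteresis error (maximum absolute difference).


|181.13 - 181.099| = 0.0310
|55.6 - 56.646| = 1.0460
|187.52 - 187.116| = 0.4040
|168.85 - 168.285| = 0.5650
|156.74 - 157.777| = 1.0370
|146.76 - 146.477| = 0.2830
|88.32 - 87.407| = 0.9130
hysteresis = max(diffs) = 1.0460

1.0460


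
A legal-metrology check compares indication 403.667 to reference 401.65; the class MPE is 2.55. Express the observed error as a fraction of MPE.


e = indication - reference = 403.667 - 401.65 = 2.0170
|e| = 2.0170
ratio = |e| / MPE = 2.0170 / 2.55
ratio = 0.7910

0.7910


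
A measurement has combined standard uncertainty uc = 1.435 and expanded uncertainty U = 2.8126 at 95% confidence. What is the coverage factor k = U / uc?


k = U / uc
k = 2.8126 / 1.435
k = 1.96

1.96


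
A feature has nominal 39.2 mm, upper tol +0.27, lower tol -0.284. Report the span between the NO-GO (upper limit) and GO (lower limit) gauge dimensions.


GO = nominal - lower_tol (smallest hole = maximum material condition)
GO = 39.2 - 0.284 = 38.916
NO-GO = nominal + upper_tol (largest hole = least material condition)
NO-GO = 39.2 + 0.27 = 39.47
spread = NO-GO - GO = 39.47 - 38.916 = 0.5540

0.5540


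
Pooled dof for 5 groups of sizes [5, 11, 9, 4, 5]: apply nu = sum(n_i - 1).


nu = sum_i (n_i - 1)
nu = ((5 - 1) + (11 - 1) + (9 - 1) + (4 - 1) + (5 - 1))
nu = 4 + 10 + 8 + 3 + 4
nu = 29

29


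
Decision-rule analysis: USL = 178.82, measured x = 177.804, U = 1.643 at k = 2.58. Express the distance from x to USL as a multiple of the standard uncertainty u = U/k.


u = U / k = 1.643 / 2.58 = 0.63682171
margin = |USL - x| = |178.82 - 177.804| = 1.016
z = margin / u = 1.016 / 0.63682171
z = 1.5954

1.5954


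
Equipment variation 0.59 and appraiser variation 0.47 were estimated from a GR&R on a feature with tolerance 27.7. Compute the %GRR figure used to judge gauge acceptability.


GRR = sqrt(EV^2 + AV^2) = sqrt(0.59^2 + 0.47^2) = 0.75432089
%GRR = GRR / tol * 100 = 0.75432089 / 27.7 * 100
%GRR = 2.7232

2.7232


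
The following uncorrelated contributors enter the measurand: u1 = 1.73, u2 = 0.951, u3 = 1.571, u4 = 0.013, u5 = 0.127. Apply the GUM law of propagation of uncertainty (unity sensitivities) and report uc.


uc = sqrt(1.73^2 + 0.951^2 + 1.571^2 + 0.013^2 + 0.127^2)
uc = sqrt(6.38164)
uc = 2.5262

2.5262


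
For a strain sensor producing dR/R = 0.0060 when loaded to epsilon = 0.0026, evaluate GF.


GF = (dR/R) / epsilon
= 0.0060 / 0.0026
= 2.3077

2.3077


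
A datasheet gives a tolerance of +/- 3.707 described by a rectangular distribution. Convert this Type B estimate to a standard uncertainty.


u_B = half_width / sqrt(3)
u_B = 3.707 / 1.7320508
u_B = 2.1402

2.1402


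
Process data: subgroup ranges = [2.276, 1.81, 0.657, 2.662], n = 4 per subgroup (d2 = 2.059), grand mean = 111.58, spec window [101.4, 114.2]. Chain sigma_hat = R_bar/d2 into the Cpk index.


R_bar = (2.276 + 1.81 + 0.657 + 2.662) / 4 = 1.85125
sigma = R_bar / d2 = 1.85125 / 2.059 = 0.89910151
Cp = (USL - LSL)/(6*sigma) = (114.2 - 101.4)/(6*0.89910151) = 2.3727
Cpu = (114.2 - 111.58)/(3*0.89910151) = 0.9713
Cpl = (111.58 - 101.4)/(3*0.89910151) = 3.7741
Cpk = min(Cpu, Cpl) = 0.9713

0.9713


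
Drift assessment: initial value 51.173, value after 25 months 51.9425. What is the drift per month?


rate = (v2 - v1) / months
= (51.9425 - 51.173) / 25
= 0.7695 / 25
= 0.0308

0.0308


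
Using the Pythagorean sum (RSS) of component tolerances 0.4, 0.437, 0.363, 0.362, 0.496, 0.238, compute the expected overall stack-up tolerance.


RSS = sqrt(0.4^2 + 0.437^2 + 0.363^2 + 0.362^2 + 0.496^2 + 0.238^2)
= sqrt(0.916442)
= 0.9573

0.9573


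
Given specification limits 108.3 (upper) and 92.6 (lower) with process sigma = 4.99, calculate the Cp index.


Cp = (USL - LSL) / (6 * sigma)
= (108.3 - 92.6) / (6 * 4.99)
= 15.7000 / 29.9400
= 0.5244

0.5244


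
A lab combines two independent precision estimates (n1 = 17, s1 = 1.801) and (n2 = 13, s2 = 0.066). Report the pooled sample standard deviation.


s_p = sqrt(((n1-1)*s1^2 + (n2-1)*s2^2) / (n1+n2-2))
numerator = (17-1)*1.801^2 + (13-1)*0.066^2 = 51.897616 + 0.052272 = 51.949888
denominator = 17 + 13 - 2 = 28
s_p^2 = 51.949888 / 28 = 1.8553531
s_p = sqrt(1.8553531) = 1.3621

1.3621


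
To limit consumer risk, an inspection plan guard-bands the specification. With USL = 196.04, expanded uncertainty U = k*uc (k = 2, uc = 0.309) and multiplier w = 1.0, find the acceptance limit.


U = k * uc = 2 * 0.309 = 0.618
guard band g = w * U = 1.0 * 0.618 = 0.618
AL = USL - g = 196.04 - 0.618
AL = 195.4220

195.4220


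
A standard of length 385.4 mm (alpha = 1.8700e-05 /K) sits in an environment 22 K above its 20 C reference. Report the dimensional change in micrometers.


dL = L * alpha * dT
= 385.4 * 1.8700e-05 * 22
= 0.1585536 mm
dL_um = 0.1585536 * 1000 = 158.5536 um

158.5536


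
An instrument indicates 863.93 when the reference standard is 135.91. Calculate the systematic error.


Systematic error = measured - true
= 863.93 - 135.91
= 728.0200

728.0200


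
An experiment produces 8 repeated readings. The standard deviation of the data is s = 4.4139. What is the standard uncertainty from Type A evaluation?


u_A = s / sqrt(n)
u_A = 4.4139 / sqrt(8)
u_A = 4.4139 / 2.8284271
u_A = 1.5605

1.5605


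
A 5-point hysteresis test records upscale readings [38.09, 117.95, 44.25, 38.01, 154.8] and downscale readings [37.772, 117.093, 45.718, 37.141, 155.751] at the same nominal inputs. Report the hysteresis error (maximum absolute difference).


|38.09 - 37.772| = 0.3180
|117.95 - 117.093| = 0.8570
|44.25 - 45.718| = 1.4680
|38.01 - 37.141| = 0.8690
|154.8 - 155.751| = 0.9510
hysteresis = max(diffs) = 1.4680

1.4680


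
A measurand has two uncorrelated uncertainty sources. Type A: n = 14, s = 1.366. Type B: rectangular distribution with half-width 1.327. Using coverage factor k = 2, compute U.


u_A = s / sqrt(n) = 1.366 / sqrt(14) = 0.36507886
u_B = half_width / sqrt(3) = 1.327 / sqrt(3) = 0.76614381
uc = sqrt(u_A^2 + u_B^2) = sqrt(0.36507886^2 + 0.76614381^2) = 0.84868069
U = k * uc = 2 * 0.84868069
U = 1.6974

1.6974


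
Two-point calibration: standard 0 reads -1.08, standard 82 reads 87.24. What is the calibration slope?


slope = (y2 - y1) / (x2 - x1)
= (87.24 - -1.08) / (82 - 0)
= 88.3200 / 82
= 1.0771

1.0771


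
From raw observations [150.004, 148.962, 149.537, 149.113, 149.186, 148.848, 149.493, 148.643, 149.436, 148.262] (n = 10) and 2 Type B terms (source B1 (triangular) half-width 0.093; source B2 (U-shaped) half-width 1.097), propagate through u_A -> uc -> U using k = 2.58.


mean = (150.004 + 148.962 + 149.537 + 149.113 + 149.186 + 148.848 + 149.493 + 148.643 + 149.436 + 148.262) / 10 = 149.1484
s = sqrt(sum((x - mean)^2)/(n-1)) = 0.50036769
u_A = s / sqrt(n) = 0.50036769 / sqrt(10) = 0.15823016
u_B1 = 0.093 / sqrt(6) = 0.037967091
u_B2 = 1.097 / sqrt(2) = 0.77569614
uc = sqrt(0.15823016^2 + 0.037967091^2 + 0.77569614^2) = 0.79257983
U = k * uc = 2.58 * 0.79257983
U = 2.0449

2.0449


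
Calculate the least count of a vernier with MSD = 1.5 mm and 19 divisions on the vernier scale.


LC = MSD / n_div
= 1.5 / 19
= 0.0789

0.0789


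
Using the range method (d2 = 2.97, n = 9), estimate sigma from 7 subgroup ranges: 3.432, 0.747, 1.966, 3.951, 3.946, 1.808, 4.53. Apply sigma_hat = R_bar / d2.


R_bar = (3.432 + 0.747 + 1.966 + 3.951 + 3.946 + 1.808 + 4.53) / 7
R_bar = 20.38 / 7 = 2.9114286
sigma_hat = R_bar / d2 = 2.9114286 / 2.97 = 0.9803

0.9803


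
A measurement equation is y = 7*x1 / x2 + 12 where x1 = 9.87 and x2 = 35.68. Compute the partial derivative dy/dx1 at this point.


y = 7*x1 / x2 + 12
dy/dx1 = 7/x2
Evaluate at x2 = 35.68: c1 = 7 / 35.68
c1 = 0.1962

0.1962


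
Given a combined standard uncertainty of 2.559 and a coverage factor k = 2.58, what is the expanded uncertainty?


U = k * uc
U = 2.58 * 2.559
U = 6.6022

6.6022


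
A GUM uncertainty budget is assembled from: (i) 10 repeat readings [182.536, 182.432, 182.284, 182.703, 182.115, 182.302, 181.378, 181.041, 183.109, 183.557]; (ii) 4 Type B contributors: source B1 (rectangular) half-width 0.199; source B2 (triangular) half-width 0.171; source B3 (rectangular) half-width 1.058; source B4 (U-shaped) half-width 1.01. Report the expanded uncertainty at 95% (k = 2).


mean = (182.536 + 182.432 + 182.284 + 182.703 + 182.115 + 182.302 + 181.378 + 181.041 + 183.109 + 183.557) / 10 = 182.3457
s = sqrt(sum((x - mean)^2)/(n-1)) = 0.73928074
u_A = s / sqrt(n) = 0.73928074 / sqrt(10) = 0.2337811
u_B1 = 0.199 / sqrt(3) = 0.1148927
u_B2 = 0.171 / sqrt(6) = 0.069810458
u_B3 = 1.058 / sqrt(3) = 0.61083658
u_B4 = 1.01 / sqrt(2) = 0.71417785
uc = sqrt(0.2337811^2 + 0.1148927^2 + 0.069810458^2 + 0.61083658^2 + 0.71417785^2) = 0.97770075
U = k * uc = 2 * 0.97770075
U = 1.9554

1.9554


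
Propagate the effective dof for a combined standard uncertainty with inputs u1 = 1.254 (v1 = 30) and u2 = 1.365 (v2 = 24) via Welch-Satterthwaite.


uc = sqrt(u1^2 + u2^2) = sqrt(1.254^2 + 1.365^2) = 1.8535752
v_eff = uc^4 / (u1^4/v1 + u2^4/v2)
= 1.8535752^4 / (1.254^4/30 + 1.365^4/24)
= 11.804316 / 0.22707719
v_eff = 51.9837

51.9837


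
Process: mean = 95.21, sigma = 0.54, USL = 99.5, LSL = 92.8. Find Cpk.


Cpu = (USL - mean) / (3*sigma) = (99.5 - 95.21) / (3*0.54) = 2.6481
Cpl = (mean - LSL) / (3*sigma) = (95.21 - 92.8) / (3*0.54) = 1.4877
Cpk = min(Cpu, Cpl) = 1.4877

1.4877


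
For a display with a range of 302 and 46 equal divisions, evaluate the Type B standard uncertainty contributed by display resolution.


resolution = range / divisions
resolution = 302 / 46 = 6.5652174
u_res = resolution / (2*sqrt(3))
u_res = 6.5652174 / 3.4641016
u_res = 1.8952

1.8952


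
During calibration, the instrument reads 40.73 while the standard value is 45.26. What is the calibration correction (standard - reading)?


Correction = standard - reading
= 45.26 - 40.73
= 4.5300

4.5300


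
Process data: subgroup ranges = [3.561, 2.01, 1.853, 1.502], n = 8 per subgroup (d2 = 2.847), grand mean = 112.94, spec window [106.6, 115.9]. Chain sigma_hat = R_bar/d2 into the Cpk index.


R_bar = (3.561 + 2.01 + 1.853 + 1.502) / 4 = 2.2315
sigma = R_bar / d2 = 2.2315 / 2.847 = 0.78380752
Cp = (USL - LSL)/(6*sigma) = (115.9 - 106.6)/(6*0.78380752) = 1.9775
Cpu = (115.9 - 112.94)/(3*0.78380752) = 1.2588
Cpl = (112.94 - 106.6)/(3*0.78380752) = 2.6962
Cpk = min(Cpu, Cpl) = 1.2588

1.2588


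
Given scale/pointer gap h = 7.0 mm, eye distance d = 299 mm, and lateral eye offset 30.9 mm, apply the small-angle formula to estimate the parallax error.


error = h * offset / d
= 7.0 * 30.9 / 299
= 0.7234

0.7234


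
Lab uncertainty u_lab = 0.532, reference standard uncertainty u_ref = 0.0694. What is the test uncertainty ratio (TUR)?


TUR = u_lab / u_ref
= 0.532 / 0.0694
= 7.6657

7.6657


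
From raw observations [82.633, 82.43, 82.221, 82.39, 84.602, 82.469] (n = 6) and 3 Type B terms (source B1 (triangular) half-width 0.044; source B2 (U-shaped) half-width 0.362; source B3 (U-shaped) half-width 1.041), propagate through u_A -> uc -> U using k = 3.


mean = (82.633 + 82.43 + 82.221 + 82.39 + 84.602 + 82.469) / 6 = 82.79083333
s = sqrt(sum((x - mean)^2)/(n-1)) = 0.89715002
u_A = s / sqrt(n) = 0.89715002 / sqrt(6) = 0.36625996
u_B1 = 0.044 / sqrt(6) = 0.017962925
u_B2 = 0.362 / sqrt(2) = 0.25597265
u_B3 = 1.041 / sqrt(2) = 0.73609816
uc = sqrt(0.36625996^2 + 0.017962925^2 + 0.25597265^2 + 0.73609816^2) = 0.86129642
U = k * uc = 3 * 0.86129642
U = 2.5839

2.5839


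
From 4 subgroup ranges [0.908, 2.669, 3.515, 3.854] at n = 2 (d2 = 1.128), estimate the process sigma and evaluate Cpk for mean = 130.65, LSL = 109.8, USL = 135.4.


R_bar = (0.908 + 2.669 + 3.515 + 3.854) / 4 = 2.7365
sigma = R_bar / d2 = 2.7365 / 1.128 = 2.4259752
Cp = (USL - LSL)/(6*sigma) = (135.4 - 109.8)/(6*2.4259752) = 1.7587
Cpu = (135.4 - 130.65)/(3*2.4259752) = 0.6527
Cpl = (130.65 - 109.8)/(3*2.4259752) = 2.8648
Cpk = min(Cpu, Cpl) = 0.6527

0.6527


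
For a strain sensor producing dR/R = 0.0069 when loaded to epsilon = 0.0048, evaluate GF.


GF = (dR/R) / epsilon
= 0.0069 / 0.0048
= 1.4375

1.4375


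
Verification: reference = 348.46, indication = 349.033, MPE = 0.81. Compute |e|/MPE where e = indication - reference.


e = indication - reference = 349.033 - 348.46 = 0.5730
|e| = 0.5730
ratio = |e| / MPE = 0.5730 / 0.81
ratio = 0.7074

0.7074


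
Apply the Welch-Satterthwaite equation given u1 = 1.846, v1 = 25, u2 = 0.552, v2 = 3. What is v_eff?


uc = sqrt(u1^2 + u2^2) = sqrt(1.846^2 + 0.552^2) = 1.9267641
v_eff = uc^4 / (u1^4/v1 + u2^4/v2)
= 1.9267641^4 / (1.846^4/25 + 0.552^4/3)
= 13.782061 / 0.49544931
v_eff = 27.8173

27.8173


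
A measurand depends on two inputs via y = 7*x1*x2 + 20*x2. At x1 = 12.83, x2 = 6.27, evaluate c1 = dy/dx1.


y = 7*x1*x2 + 20*x2
dy/dx1 = 7*x2
Evaluate at x2 = 6.27: c1 = 7 * 6.27
c1 = 43.8900

43.8900


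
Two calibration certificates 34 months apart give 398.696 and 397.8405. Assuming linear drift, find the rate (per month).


rate = (v2 - v1) / months
= (397.8405 - 398.696) / 34
= -0.8555 / 34
= -0.0252

-0.0252


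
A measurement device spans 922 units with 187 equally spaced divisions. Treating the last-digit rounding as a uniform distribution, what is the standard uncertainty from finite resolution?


resolution = range / divisions
resolution = 922 / 187 = 4.9304813
u_res = resolution / (2*sqrt(3))
u_res = 4.9304813 / 3.4641016
u_res = 1.4233

1.4233


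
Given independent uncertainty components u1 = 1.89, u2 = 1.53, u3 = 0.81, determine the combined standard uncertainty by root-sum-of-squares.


uc = sqrt(1.89^2 + 1.53^2 + 0.81^2)
uc = sqrt(6.5691)
uc = 2.5630

2.5630


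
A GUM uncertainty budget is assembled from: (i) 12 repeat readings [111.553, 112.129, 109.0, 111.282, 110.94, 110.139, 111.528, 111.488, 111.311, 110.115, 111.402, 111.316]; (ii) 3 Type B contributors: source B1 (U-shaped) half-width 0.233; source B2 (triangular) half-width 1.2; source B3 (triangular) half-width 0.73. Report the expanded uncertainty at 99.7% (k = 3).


mean = (111.553 + 112.129 + 109.0 + 111.282 + 110.94 + 110.139 + 111.528 + 111.488 + 111.311 + 110.115 + 111.402 + 111.316) / 12 = 111.0169167
s = sqrt(sum((x - mean)^2)/(n-1)) = 0.85598401
u_A = s / sqrt(n) = 0.85598401 / sqrt(12) = 0.2471013
u_B1 = 0.233 / sqrt(2) = 0.16475588
u_B2 = 1.2 / sqrt(6) = 0.48989795
u_B3 = 0.73 / sqrt(6) = 0.29802125
uc = sqrt(0.2471013^2 + 0.16475588^2 + 0.48989795^2 + 0.29802125^2) = 0.64577103
U = k * uc = 3 * 0.64577103
U = 1.9373

1.9373


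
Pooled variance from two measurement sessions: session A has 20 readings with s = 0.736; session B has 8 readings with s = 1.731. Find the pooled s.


s_p = sqrt(((n1-1)*s1^2 + (n2-1)*s2^2) / (n1+n2-2))
numerator = (20-1)*0.736^2 + (8-1)*1.731^2 = 10.292224 + 20.974527 = 31.266751
denominator = 20 + 8 - 2 = 26
s_p^2 = 31.266751 / 26 = 1.2025673
s_p = sqrt(1.2025673) = 1.0966

1.0966


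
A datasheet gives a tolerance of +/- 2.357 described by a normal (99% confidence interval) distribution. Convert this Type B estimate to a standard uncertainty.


u_B = half_width / 2.576
u_B = 2.357 / 2.576
u_B = 0.9150

0.9150


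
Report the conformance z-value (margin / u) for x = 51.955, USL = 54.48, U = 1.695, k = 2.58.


u = U / k = 1.695 / 2.58 = 0.65697674
margin = |USL - x| = |54.48 - 51.955| = 2.525
z = margin / u = 2.525 / 0.65697674
z = 3.8434

3.8434


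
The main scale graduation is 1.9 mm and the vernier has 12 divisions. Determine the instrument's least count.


LC = MSD / n_div
= 1.9 / 12
= 0.1583

0.1583


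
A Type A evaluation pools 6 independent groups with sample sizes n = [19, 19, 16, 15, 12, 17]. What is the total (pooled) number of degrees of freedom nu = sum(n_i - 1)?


nu = sum_i (n_i - 1)
nu = ((19 - 1) + (19 - 1) + (16 - 1) + (15 - 1) + (12 - 1) + (17 - 1))
nu = 18 + 18 + 15 + 14 + 11 + 16
nu = 92

92


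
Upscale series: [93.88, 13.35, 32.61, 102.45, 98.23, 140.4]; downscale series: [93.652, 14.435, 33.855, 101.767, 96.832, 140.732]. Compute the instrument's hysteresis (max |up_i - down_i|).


|93.88 - 93.652| = 0.2280
|13.35 - 14.435| = 1.0850
|32.61 - 33.855| = 1.2450
|102.45 - 101.767| = 0.6830
|98.23 - 96.832| = 1.3980
|140.4 - 140.732| = 0.3320
hysteresis = max(diffs) = 1.3980

1.3980


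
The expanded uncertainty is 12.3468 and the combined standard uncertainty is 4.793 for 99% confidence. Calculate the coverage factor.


k = U / uc
k = 12.3468 / 4.793
k = 2.576

2.576


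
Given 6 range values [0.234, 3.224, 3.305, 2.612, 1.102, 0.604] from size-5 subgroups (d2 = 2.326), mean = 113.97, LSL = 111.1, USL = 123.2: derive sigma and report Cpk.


R_bar = (0.234 + 3.224 + 3.305 + 2.612 + 1.102 + 0.604) / 6 = 1.8468333
sigma = R_bar / d2 = 1.8468333 / 2.326 = 0.7939954
Cp = (USL - LSL)/(6*sigma) = (123.2 - 111.1)/(6*0.7939954) = 2.5399
Cpu = (123.2 - 113.97)/(3*0.7939954) = 3.8749
Cpl = (113.97 - 111.1)/(3*0.7939954) = 1.2049
Cpk = min(Cpu, Cpl) = 1.2049

1.2049


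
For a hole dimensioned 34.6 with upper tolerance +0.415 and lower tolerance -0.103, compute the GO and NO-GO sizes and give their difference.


GO = nominal - lower_tol (smallest hole = maximum material condition)
GO = 34.6 - 0.103 = 34.497
NO-GO = nominal + upper_tol (largest hole = least material condition)
NO-GO = 34.6 + 0.415 = 35.015
spread = NO-GO - GO = 35.015 - 34.497 = 0.5180

0.5180


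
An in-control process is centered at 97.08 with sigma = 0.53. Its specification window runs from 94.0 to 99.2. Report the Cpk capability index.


Cpu = (USL - mean) / (3*sigma) = (99.2 - 97.08) / (3*0.53) = 1.3333
Cpl = (mean - LSL) / (3*sigma) = (97.08 - 94.0) / (3*0.53) = 1.9371
Cpk = min(Cpu, Cpl) = 1.3333

1.3333


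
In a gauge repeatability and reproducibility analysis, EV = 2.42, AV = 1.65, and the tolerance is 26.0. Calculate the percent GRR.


GRR = sqrt(EV^2 + AV^2) = sqrt(2.42^2 + 1.65^2) = 2.9289759
%GRR = GRR / tol * 100 = 2.9289759 / 26.0 * 100
%GRR = 11.2653

11.2653


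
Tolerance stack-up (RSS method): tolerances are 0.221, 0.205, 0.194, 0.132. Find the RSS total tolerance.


RSS = sqrt(0.221^2 + 0.205^2 + 0.194^2 + 0.132^2)
= sqrt(0.145926)
= 0.3820

0.3820


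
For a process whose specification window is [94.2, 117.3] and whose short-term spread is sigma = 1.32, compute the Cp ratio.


Cp = (USL - LSL) / (6 * sigma)
= (117.3 - 94.2) / (6 * 1.32)
= 23.1000 / 7.9200
= 2.9167

2.9167


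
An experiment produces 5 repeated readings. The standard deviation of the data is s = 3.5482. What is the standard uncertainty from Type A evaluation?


u_A = s / sqrt(n)
u_A = 3.5482 / sqrt(5)
u_A = 3.5482 / 2.236068
u_A = 1.5868

1.5868


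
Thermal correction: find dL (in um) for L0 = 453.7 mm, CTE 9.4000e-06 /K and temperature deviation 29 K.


dL = L * alpha * dT
= 453.7 * 9.4000e-06 * 29
= 0.1236786 mm
dL_um = 0.1236786 * 1000 = 123.6786 um

123.6786


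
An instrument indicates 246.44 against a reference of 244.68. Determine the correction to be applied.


Correction = standard - reading
= 244.68 - 246.44
= -1.7600

-1.7600


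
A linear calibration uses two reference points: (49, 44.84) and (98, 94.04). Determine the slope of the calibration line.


slope = (y2 - y1) / (x2 - x1)
= (94.04 - 44.84) / (98 - 49)
= 49.2000 / 49
= 1.0041

1.0041


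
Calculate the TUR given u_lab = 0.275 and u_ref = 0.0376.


TUR = u_lab / u_ref
= 0.275 / 0.0376
= 7.3138

7.3138


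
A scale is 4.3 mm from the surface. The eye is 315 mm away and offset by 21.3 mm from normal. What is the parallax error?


error = h * offset / d
= 4.3 * 21.3 / 315
= 0.2908

0.2908


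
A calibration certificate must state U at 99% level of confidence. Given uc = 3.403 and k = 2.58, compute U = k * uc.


U = k * uc
U = 2.58 * 3.403
U = 8.7797

8.7797


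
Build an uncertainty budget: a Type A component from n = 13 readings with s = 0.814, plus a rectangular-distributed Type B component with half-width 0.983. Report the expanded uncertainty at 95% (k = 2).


u_A = s / sqrt(n) = 0.814 / sqrt(13) = 0.22576298
u_B = half_width / sqrt(3) = 0.983 / sqrt(3) = 0.56753531
uc = sqrt(u_A^2 + u_B^2) = sqrt(0.22576298^2 + 0.56753531^2) = 0.61079068
U = k * uc = 2 * 0.61079068
U = 1.2216

1.2216


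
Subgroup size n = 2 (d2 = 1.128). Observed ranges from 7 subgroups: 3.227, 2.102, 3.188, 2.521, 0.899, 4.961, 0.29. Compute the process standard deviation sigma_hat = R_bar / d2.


R_bar = (3.227 + 2.102 + 3.188 + 2.521 + 0.899 + 4.961 + 0.29) / 7
R_bar = 17.188 / 7 = 2.4554286
sigma_hat = R_bar / d2 = 2.4554286 / 1.128 = 2.1768

2.1768


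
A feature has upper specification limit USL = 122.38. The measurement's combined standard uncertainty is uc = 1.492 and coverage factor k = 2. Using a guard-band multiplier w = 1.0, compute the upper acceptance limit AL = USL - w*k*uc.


U = k * uc = 2 * 1.492 = 2.984
guard band g = w * U = 1.0 * 2.984 = 2.984
AL = USL - g = 122.38 - 2.984
AL = 119.3960

119.3960


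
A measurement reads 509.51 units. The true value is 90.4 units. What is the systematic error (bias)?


Systematic error = measured - true
= 509.51 - 90.4
= 419.1100

419.1100


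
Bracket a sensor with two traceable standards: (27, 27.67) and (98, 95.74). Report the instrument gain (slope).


slope = (y2 - y1) / (x2 - x1)
= (95.74 - 27.67) / (98 - 27)
= 68.0700 / 71
= 0.9587

0.9587


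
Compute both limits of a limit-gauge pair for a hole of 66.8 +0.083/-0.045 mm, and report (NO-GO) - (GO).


GO = nominal - lower_tol (smallest hole = maximum material condition)
GO = 66.8 - 0.045 = 66.755
NO-GO = nominal + upper_tol (largest hole = least material condition)
NO-GO = 66.8 + 0.083 = 66.883
spread = NO-GO - GO = 66.883 - 66.755 = 0.1280

0.1280


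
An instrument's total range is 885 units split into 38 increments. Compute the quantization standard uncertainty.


resolution = range / divisions
resolution = 885 / 38 = 23.289474
u_res = resolution / (2*sqrt(3))
u_res = 23.289474 / 3.4641016
u_res = 6.7231

6.7231


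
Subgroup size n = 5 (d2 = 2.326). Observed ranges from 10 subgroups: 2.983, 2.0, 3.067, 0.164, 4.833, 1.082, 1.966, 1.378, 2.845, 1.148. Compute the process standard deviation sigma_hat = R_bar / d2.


R_bar = (2.983 + 2.0 + 3.067 + 0.164 + 4.833 + 1.082 + 1.966 + 1.378 + 2.845 + 1.148) / 10
R_bar = 21.466 / 10 = 2.1466
sigma_hat = R_bar / d2 = 2.1466 / 2.326 = 0.9229

0.9229


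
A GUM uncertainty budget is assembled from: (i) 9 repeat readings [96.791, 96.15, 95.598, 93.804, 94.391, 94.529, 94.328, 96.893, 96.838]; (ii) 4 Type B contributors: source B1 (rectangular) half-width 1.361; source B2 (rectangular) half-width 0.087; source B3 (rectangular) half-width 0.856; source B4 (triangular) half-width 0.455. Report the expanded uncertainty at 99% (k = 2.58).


mean = (96.791 + 96.15 + 95.598 + 93.804 + 94.391 + 94.529 + 94.328 + 96.893 + 96.838) / 9 = 95.48022222
s = sqrt(sum((x - mean)^2)/(n-1)) = 1.2373702
u_A = s / sqrt(n) = 1.2373702 / sqrt(9) = 0.41245673
u_B1 = 1.361 / sqrt(3) = 0.78577372
u_B2 = 0.087 / sqrt(3) = 0.050229473
u_B3 = 0.856 / sqrt(3) = 0.49421183
u_B4 = 0.455 / sqrt(6) = 0.18575297
uc = sqrt(0.41245673^2 + 0.78577372^2 + 0.050229473^2 + 0.49421183^2 + 0.18575297^2) = 1.033844
U = k * uc = 2.58 * 1.033844
U = 2.6673

2.6673


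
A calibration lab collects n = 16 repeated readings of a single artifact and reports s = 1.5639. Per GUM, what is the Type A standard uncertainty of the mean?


u_A = s / sqrt(n)
u_A = 1.5639 / sqrt(16)
u_A = 1.5639 / 4
u_A = 0.3910

0.3910


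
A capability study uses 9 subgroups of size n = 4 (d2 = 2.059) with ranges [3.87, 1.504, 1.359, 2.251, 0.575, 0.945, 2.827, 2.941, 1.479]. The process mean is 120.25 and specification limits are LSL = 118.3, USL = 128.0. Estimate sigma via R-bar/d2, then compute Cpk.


R_bar = (3.87 + 1.504 + 1.359 + 2.251 + 0.575 + 0.945 + 2.827 + 2.941 + 1.479) / 9 = 1.9723333
sigma = R_bar / d2 = 1.9723333 / 2.059 = 0.95790835
Cp = (USL - LSL)/(6*sigma) = (128.0 - 118.3)/(6*0.95790835) = 1.6877
Cpu = (128.0 - 120.25)/(3*0.95790835) = 2.6968
Cpl = (120.25 - 118.3)/(3*0.95790835) = 0.6786
Cpk = min(Cpu, Cpl) = 0.6786

0.6786


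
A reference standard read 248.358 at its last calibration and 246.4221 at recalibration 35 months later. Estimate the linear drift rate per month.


rate = (v2 - v1) / months
= (246.4221 - 248.358) / 35
= -1.9359 / 35
= -0.0553

-0.0553


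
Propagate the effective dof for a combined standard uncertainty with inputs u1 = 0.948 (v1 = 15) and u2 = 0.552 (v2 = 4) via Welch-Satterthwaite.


uc = sqrt(u1^2 + u2^2) = sqrt(0.948^2 + 0.552^2) = 1.0969995
v_eff = uc^4 / (u1^4/v1 + u2^4/v2)
= 1.0969995^4 / (0.948^4/15 + 0.552^4/4)
= 1.4481906 / 0.077055724
v_eff = 18.7941

18.7941


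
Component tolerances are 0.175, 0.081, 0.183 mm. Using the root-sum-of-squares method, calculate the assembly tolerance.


RSS = sqrt(0.175^2 + 0.081^2 + 0.183^2)
= sqrt(0.070675)
= 0.2658

0.2658


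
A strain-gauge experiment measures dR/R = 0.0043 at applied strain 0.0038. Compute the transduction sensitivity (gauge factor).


GF = (dR/R) / epsilon
= 0.0043 / 0.0038
= 1.1316

1.1316


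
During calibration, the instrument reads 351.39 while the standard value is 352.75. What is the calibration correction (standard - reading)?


Correction = standard - reading
= 352.75 - 351.39
= 1.3600

1.3600


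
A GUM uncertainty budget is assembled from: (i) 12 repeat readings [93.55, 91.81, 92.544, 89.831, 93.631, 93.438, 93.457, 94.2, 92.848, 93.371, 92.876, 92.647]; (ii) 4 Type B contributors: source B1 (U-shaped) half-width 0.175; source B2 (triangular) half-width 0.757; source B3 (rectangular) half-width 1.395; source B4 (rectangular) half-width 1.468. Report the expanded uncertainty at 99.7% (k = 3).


mean = (93.55 + 91.81 + 92.544 + 89.831 + 93.631 + 93.438 + 93.457 + 94.2 + 92.848 + 93.371 + 92.876 + 92.647) / 12 = 92.85025
s = sqrt(sum((x - mean)^2)/(n-1)) = 1.1377642
u_A = s / sqrt(n) = 1.1377642 / sqrt(12) = 0.32844423
u_B1 = 0.175 / sqrt(2) = 0.12374369
u_B2 = 0.757 / sqrt(6) = 0.30904396
u_B3 = 1.395 / sqrt(3) = 0.80540363
u_B4 = 1.468 / sqrt(3) = 0.8475502
uc = sqrt(0.32844423^2 + 0.12374369^2 + 0.30904396^2 + 0.80540363^2 + 0.8475502^2) = 1.2592508
U = k * uc = 3 * 1.2592508
U = 3.7778

3.7778


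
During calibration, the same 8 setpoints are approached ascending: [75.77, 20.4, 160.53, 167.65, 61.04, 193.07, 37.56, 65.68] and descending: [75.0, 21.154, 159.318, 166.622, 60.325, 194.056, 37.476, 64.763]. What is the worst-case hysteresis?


|75.77 - 75.0| = 0.7700
|20.4 - 21.154| = 0.7540
|160.53 - 159.318| = 1.2120
|167.65 - 166.622| = 1.0280
|61.04 - 60.325| = 0.7150
|193.07 - 194.056| = 0.9860
|37.56 - 37.476| = 0.0840
|65.68 - 64.763| = 0.9170
hysteresis = max(diffs) = 1.2120

1.2120
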